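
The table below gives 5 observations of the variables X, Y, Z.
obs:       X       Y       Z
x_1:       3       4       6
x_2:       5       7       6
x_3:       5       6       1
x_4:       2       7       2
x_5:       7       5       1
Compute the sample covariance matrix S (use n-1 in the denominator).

Step 1 — column means:
  mean(X) = (3 + 5 + 5 + 2 + 7) / 5 = 22/5 = 4.4
  mean(Y) = (4 + 7 + 6 + 7 + 5) / 5 = 29/5 = 5.8
  mean(Z) = (6 + 6 + 1 + 2 + 1) / 5 = 16/5 = 3.2

Step 2 — sample covariance S[i,j] = (1/(n-1)) · Σ_k (x_{k,i} - mean_i) · (x_{k,j} - mean_j), with n-1 = 4.
  S[X,X] = ((-1.4)·(-1.4) + (0.6)·(0.6) + (0.6)·(0.6) + (-2.4)·(-2.4) + (2.6)·(2.6)) / 4 = 15.2/4 = 3.8
  S[X,Y] = ((-1.4)·(-1.8) + (0.6)·(1.2) + (0.6)·(0.2) + (-2.4)·(1.2) + (2.6)·(-0.8)) / 4 = -1.6/4 = -0.4
  S[X,Z] = ((-1.4)·(2.8) + (0.6)·(2.8) + (0.6)·(-2.2) + (-2.4)·(-1.2) + (2.6)·(-2.2)) / 4 = -6.4/4 = -1.6
  S[Y,Y] = ((-1.8)·(-1.8) + (1.2)·(1.2) + (0.2)·(0.2) + (1.2)·(1.2) + (-0.8)·(-0.8)) / 4 = 6.8/4 = 1.7
  S[Y,Z] = ((-1.8)·(2.8) + (1.2)·(2.8) + (0.2)·(-2.2) + (1.2)·(-1.2) + (-0.8)·(-2.2)) / 4 = -1.8/4 = -0.45
  S[Z,Z] = ((2.8)·(2.8) + (2.8)·(2.8) + (-2.2)·(-2.2) + (-1.2)·(-1.2) + (-2.2)·(-2.2)) / 4 = 26.8/4 = 6.7

S is symmetric (S[j,i] = S[i,j]). Assembling:

S = [[3.8, -0.4, -1.6],
 [-0.4, 1.7, -0.45],
 [-1.6, -0.45, 6.7]]


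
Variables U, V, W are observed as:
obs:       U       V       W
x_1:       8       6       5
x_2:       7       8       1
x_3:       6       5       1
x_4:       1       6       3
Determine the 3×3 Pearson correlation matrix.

Step 1 — column means:
  mean(U) = (8 + 7 + 6 + 1) / 4 = 22/4 = 5.5
  mean(V) = (6 + 8 + 5 + 6) / 4 = 25/4 = 6.25
  mean(W) = (5 + 1 + 1 + 3) / 4 = 10/4 = 2.5

Step 2 — sample variances and covariances s[i,j] = (1/(n-1)) · Σ_k (x_{k,i} - mean_i) · (x_{k,j} - mean_j), with n-1 = 3:
  s[U,U] = ((2.5)·(2.5) + (1.5)·(1.5) + (0.5)·(0.5) + (-4.5)·(-4.5)) / 3 = 29/3 = 9.6667
  s[U,V] = ((2.5)·(-0.25) + (1.5)·(1.75) + (0.5)·(-1.25) + (-4.5)·(-0.25)) / 3 = 2.5/3 = 0.8333
  s[U,W] = ((2.5)·(2.5) + (1.5)·(-1.5) + (0.5)·(-1.5) + (-4.5)·(0.5)) / 3 = 1/3 = 0.3333
  s[V,V] = ((-0.25)·(-0.25) + (1.75)·(1.75) + (-1.25)·(-1.25) + (-0.25)·(-0.25)) / 3 = 4.75/3 = 1.5833
  s[V,W] = ((-0.25)·(2.5) + (1.75)·(-1.5) + (-1.25)·(-1.5) + (-0.25)·(0.5)) / 3 = -1.5/3 = -0.5
  s[W,W] = ((2.5)·(2.5) + (-1.5)·(-1.5) + (-1.5)·(-1.5) + (0.5)·(0.5)) / 3 = 11/3 = 3.6667
  Sample standard deviations s_i = √(s[i,i]):
  s(U) = √(9.6667) = 3.1091
  s(V) = √(1.5833) = 1.2583
  s(W) = √(3.6667) = 1.9149

Step 3 — r_{ij} = s_{ij} / (s_i · s_j):
  r[U,U] = 1 (diagonal).
  r[U,V] = 0.8333 / (3.1091 · 1.2583) = 0.8333 / 3.9122 = 0.213
  r[U,W] = 0.3333 / (3.1091 · 1.9149) = 0.3333 / 5.9535 = 0.056
  r[V,V] = 1 (diagonal).
  r[V,W] = -0.5 / (1.2583 · 1.9149) = -0.5 / 2.4095 = -0.2075
  r[W,W] = 1 (diagonal).

R is symmetric with unit diagonal. Assembling:

R = [[1, 0.213, 0.056],
 [0.213, 1, -0.2075],
 [0.056, -0.2075, 1]]


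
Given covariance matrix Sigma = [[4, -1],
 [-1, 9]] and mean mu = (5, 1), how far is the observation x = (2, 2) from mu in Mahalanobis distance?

Step 1 — centre the observation: (x - mu) = (-3, 1).

Step 2 — invert Sigma. det(Sigma) = 4·9 - (-1)² = 35.
  Sigma^{-1} = (1/det) · [[d, -b], [-b, a]] = [[0.2571, 0.0286],
 [0.0286, 0.1143]].

Step 3 — form the quadratic (x - mu)^T · Sigma^{-1} · (x - mu):
  Sigma^{-1} · (x - mu) = (-0.7429, 0.0286).
  (x - mu)^T · [Sigma^{-1} · (x - mu)] = (-3)·(-0.7429) + (1)·(0.0286) = 2.2571.

Step 4 — take square root: d = √(2.2571) ≈ 1.5024.

d(x, mu) = √(2.2571) ≈ 1.5024


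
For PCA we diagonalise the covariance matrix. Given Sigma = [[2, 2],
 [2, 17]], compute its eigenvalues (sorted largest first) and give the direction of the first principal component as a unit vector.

Step 1 — characteristic polynomial of 2×2 Sigma:
  det(Sigma - λI) = λ² - trace · λ + det = 0.
  trace = 2 + 17 = 19, det = 2·17 - (2)² = 30.
Step 2 — discriminant:
  Δ = trace² - 4·det = 361 - 120 = 241.
Step 3 — eigenvalues:
  λ = (trace ± √Δ)/2 = (19 ± 15.5242)/2,
  λ_1 = 17.2621,  λ_2 = 1.7379.

Step 4 — unit eigenvector for λ_1: solve (Sigma - λ_1 I)v = 0. First row:
  (2 - 17.2621)·v_x + (2)·v_y = 0, i.e. (-15.2621)·v_x + (2)·v_y = 0,
  so v ∝ (b, λ_1 - a) = (2, 15.2621) = u.
  ||u|| = √((2)² + (15.2621)²) = √(236.9313) ≈ 15.3926,
  v_1 = u/||u|| ≈ (0.1299, 0.9915) (||v_1|| = 1).

λ_1 = 17.2621,  λ_2 = 1.7379;  v_1 ≈ (0.1299, 0.9915)


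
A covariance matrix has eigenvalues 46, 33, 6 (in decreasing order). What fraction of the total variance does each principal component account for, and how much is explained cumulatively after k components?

Step 1 — total variance = trace(Sigma) = Σ λ_i = 46 + 33 + 6 = 85.

Step 2 — fraction explained by component i = λ_i / Σ λ:
  PC1: 46/85 = 0.5412
  PC2: 33/85 = 0.3882
  PC3: 6/85 = 0.0706

Step 3 — cumulative fraction after k components = (λ_1 + ... + λ_k) / Σ λ:
  k = 1: 46/85 = 0.5412
  k = 2: (46 + 33)/85 = 79/85 = 0.9294
  k = 3: (46 + 33 + 6)/85 = 85/85 = 1

Summary (fraction, with percent):

explained: PC1 0.5412 (54.12%), PC2 0.3882 (38.82%), PC3 0.0706 (7.06%);  cumulative: 0.5412, 0.9294, 1


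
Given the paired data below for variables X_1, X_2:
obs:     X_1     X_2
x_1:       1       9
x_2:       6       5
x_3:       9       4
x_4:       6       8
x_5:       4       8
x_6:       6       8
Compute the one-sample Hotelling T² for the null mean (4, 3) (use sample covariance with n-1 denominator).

Step 1 — sample mean vector:
  mean(X_1) = (1 + 6 + 9 + 6 + 4 + 6) / 6 = 32/6 = 5.3333
  mean(X_2) = (9 + 5 + 4 + 8 + 8 + 8) / 6 = 42/6 = 7
  x̄ = (5.3333, 7),  deviation x̄ - mu_0 = (5.3333, 7) - (4, 3) = (1.3333, 4).

Step 2 — sample covariance matrix, S[i,j] = (1/(n-1)) · Σ_k (x_{k,i} - mean_i) · (x_{k,j} - mean_j), divisor n-1 = 5:
  S[X_1,X_1] = ((-4.3333)·(-4.3333) + (0.6667)·(0.6667) + (3.6667)·(3.6667) + (0.6667)·(0.6667) + (-1.3333)·(-1.3333) + (0.6667)·(0.6667)) / 5 = 35.3333/5 = 7.0667
  S[X_1,X_2] = ((-4.3333)·(2) + (0.6667)·(-2) + (3.6667)·(-3) + (0.6667)·(1) + (-1.3333)·(1) + (0.6667)·(1)) / 5 = -21/5 = -4.2
  S[X_2,X_2] = ((2)·(2) + (-2)·(-2) + (-3)·(-3) + (1)·(1) + (1)·(1) + (1)·(1)) / 5 = 20/5 = 4
  S = [[7.0667, -4.2],
 [-4.2, 4]].

Step 3 — invert S. det(S) = 7.0667·4 - (-4.2)² = 10.6267.
  S^{-1} = (1/det) · [[d, -b], [-b, a]] = [[0.3764, 0.3952],
 [0.3952, 0.665]].

Step 4 — quadratic form (x̄ - mu_0)^T · S^{-1} · (x̄ - mu_0):
  S^{-1} · (x̄ - mu_0) = (2.0828, 3.187),
  (x̄ - mu_0)^T · [...] = (1.3333)·(2.0828) + (4)·(3.187) = 15.5249.

Step 5 — scale by n: T² = 6 · 15.5249 = 93.1493.

T² ≈ 93.1493


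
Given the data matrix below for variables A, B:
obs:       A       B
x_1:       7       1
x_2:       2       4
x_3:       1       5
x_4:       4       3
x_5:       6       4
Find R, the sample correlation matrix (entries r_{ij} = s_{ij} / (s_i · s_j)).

Step 1 — column means:
  mean(A) = (7 + 2 + 1 + 4 + 6) / 5 = 20/5 = 4
  mean(B) = (1 + 4 + 5 + 3 + 4) / 5 = 17/5 = 3.4

Step 2 — sample variances and covariances s[i,j] = (1/(n-1)) · Σ_k (x_{k,i} - mean_i) · (x_{k,j} - mean_j), with n-1 = 4:
  s[A,A] = ((3)·(3) + (-2)·(-2) + (-3)·(-3) + (0)·(0) + (2)·(2)) / 4 = 26/4 = 6.5
  s[A,B] = ((3)·(-2.4) + (-2)·(0.6) + (-3)·(1.6) + (0)·(-0.4) + (2)·(0.6)) / 4 = -12/4 = -3
  s[B,B] = ((-2.4)·(-2.4) + (0.6)·(0.6) + (1.6)·(1.6) + (-0.4)·(-0.4) + (0.6)·(0.6)) / 4 = 9.2/4 = 2.3
  Sample standard deviations s_i = √(s[i,i]):
  s(A) = √(6.5) = 2.5495
  s(B) = √(2.3) = 1.5166

Step 3 — r_{ij} = s_{ij} / (s_i · s_j):
  r[A,A] = 1 (diagonal).
  r[A,B] = -3 / (2.5495 · 1.5166) = -3 / 3.8665 = -0.7759
  r[B,B] = 1 (diagonal).

R is symmetric with unit diagonal. Assembling:

R = [[1, -0.7759],
 [-0.7759, 1]]


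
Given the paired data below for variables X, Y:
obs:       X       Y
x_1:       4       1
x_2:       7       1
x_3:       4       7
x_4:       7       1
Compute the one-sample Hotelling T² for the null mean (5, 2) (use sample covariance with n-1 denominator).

Step 1 — sample mean vector:
  mean(X) = (4 + 7 + 4 + 7) / 4 = 22/4 = 5.5
  mean(Y) = (1 + 1 + 7 + 1) / 4 = 10/4 = 2.5
  x̄ = (5.5, 2.5),  deviation x̄ - mu_0 = (5.5, 2.5) - (5, 2) = (0.5, 0.5).

Step 2 — sample covariance matrix, S[i,j] = (1/(n-1)) · Σ_k (x_{k,i} - mean_i) · (x_{k,j} - mean_j), divisor n-1 = 3:
  S[X,X] = ((-1.5)·(-1.5) + (1.5)·(1.5) + (-1.5)·(-1.5) + (1.5)·(1.5)) / 3 = 9/3 = 3
  S[X,Y] = ((-1.5)·(-1.5) + (1.5)·(-1.5) + (-1.5)·(4.5) + (1.5)·(-1.5)) / 3 = -9/3 = -3
  S[Y,Y] = ((-1.5)·(-1.5) + (-1.5)·(-1.5) + (4.5)·(4.5) + (-1.5)·(-1.5)) / 3 = 27/3 = 9
  S = [[3, -3],
 [-3, 9]].

Step 3 — invert S. det(S) = 3·9 - (-3)² = 18.
  S^{-1} = (1/det) · [[d, -b], [-b, a]] = [[0.5, 0.1667],
 [0.1667, 0.1667]].

Step 4 — quadratic form (x̄ - mu_0)^T · S^{-1} · (x̄ - mu_0):
  S^{-1} · (x̄ - mu_0) = (0.3333, 0.1667),
  (x̄ - mu_0)^T · [...] = (0.5)·(0.3333) + (0.5)·(0.1667) = 0.25.

Step 5 — scale by n: T² = 4 · 0.25 = 1.

T² ≈ 1


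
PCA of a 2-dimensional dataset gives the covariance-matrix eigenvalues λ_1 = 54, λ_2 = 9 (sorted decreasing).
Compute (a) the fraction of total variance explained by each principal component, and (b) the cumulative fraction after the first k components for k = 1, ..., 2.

Step 1 — total variance = trace(Sigma) = Σ λ_i = 54 + 9 = 63.

Step 2 — fraction explained by component i = λ_i / Σ λ:
  PC1: 54/63 = 0.8571
  PC2: 9/63 = 0.1429

Step 3 — cumulative fraction after k components = (λ_1 + ... + λ_k) / Σ λ:
  k = 1: 54/63 = 0.8571
  k = 2: (54 + 9)/63 = 63/63 = 1

Summary (fraction, with percent):

explained: PC1 0.8571 (85.71%), PC2 0.1429 (14.29%);  cumulative: 0.8571, 1


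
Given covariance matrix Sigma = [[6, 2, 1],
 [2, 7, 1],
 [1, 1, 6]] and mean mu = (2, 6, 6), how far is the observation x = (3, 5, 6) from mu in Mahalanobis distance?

Step 1 — centre the observation: (x - mu) = (1, -1, 0).

Step 2 — invert Sigma (cofactor / det for 3×3, or solve directly):
  Sigma^{-1} = [[0.1872, -0.0502, -0.0228],
 [-0.0502, 0.1598, -0.0183],
 [-0.0228, -0.0183, 0.1735]].

Step 3 — form the quadratic (x - mu)^T · Sigma^{-1} · (x - mu):
  Sigma^{-1} · (x - mu) = (0.2374, -0.21, -0.0046).
  (x - mu)^T · [Sigma^{-1} · (x - mu)] = (1)·(0.2374) + (-1)·(-0.21) + (0)·(-0.0046) = 0.4475.

Step 4 — take square root: d = √(0.4475) ≈ 0.6689.

d(x, mu) = √(0.4475) ≈ 0.6689


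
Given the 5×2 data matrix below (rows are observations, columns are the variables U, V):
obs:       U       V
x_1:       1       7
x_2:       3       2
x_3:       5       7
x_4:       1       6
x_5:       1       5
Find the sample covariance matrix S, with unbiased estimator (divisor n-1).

Step 1 — column means:
  mean(U) = (1 + 3 + 5 + 1 + 1) / 5 = 11/5 = 2.2
  mean(V) = (7 + 2 + 7 + 6 + 5) / 5 = 27/5 = 5.4

Step 2 — sample covariance S[i,j] = (1/(n-1)) · Σ_k (x_{k,i} - mean_i) · (x_{k,j} - mean_j), with n-1 = 4.
  S[U,U] = ((-1.2)·(-1.2) + (0.8)·(0.8) + (2.8)·(2.8) + (-1.2)·(-1.2) + (-1.2)·(-1.2)) / 4 = 12.8/4 = 3.2
  S[U,V] = ((-1.2)·(1.6) + (0.8)·(-3.4) + (2.8)·(1.6) + (-1.2)·(0.6) + (-1.2)·(-0.4)) / 4 = -0.4/4 = -0.1
  S[V,V] = ((1.6)·(1.6) + (-3.4)·(-3.4) + (1.6)·(1.6) + (0.6)·(0.6) + (-0.4)·(-0.4)) / 4 = 17.2/4 = 4.3

S is symmetric (S[j,i] = S[i,j]). Assembling:

S = [[3.2, -0.1],
 [-0.1, 4.3]]


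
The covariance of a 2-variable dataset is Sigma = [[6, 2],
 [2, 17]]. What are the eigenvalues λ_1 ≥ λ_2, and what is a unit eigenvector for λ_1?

Step 1 — characteristic polynomial of 2×2 Sigma:
  det(Sigma - λI) = λ² - trace · λ + det = 0.
  trace = 6 + 17 = 23, det = 6·17 - (2)² = 98.
Step 2 — discriminant:
  Δ = trace² - 4·det = 529 - 392 = 137.
Step 3 — eigenvalues:
  λ = (trace ± √Δ)/2 = (23 ± 11.7047)/2,
  λ_1 = 17.3523,  λ_2 = 5.6477.

Step 4 — unit eigenvector for λ_1: solve (Sigma - λ_1 I)v = 0. First row:
  (6 - 17.3523)·v_x + (2)·v_y = 0, i.e. (-11.3523)·v_x + (2)·v_y = 0,
  so v ∝ (b, λ_1 - a) = (2, 11.3523) = u.
  ||u|| = √((2)² + (11.3523)²) = √(132.8758) ≈ 11.5272,
  v_1 = u/||u|| ≈ (0.1735, 0.9848) (||v_1|| = 1).

λ_1 = 17.3523,  λ_2 = 5.6477;  v_1 ≈ (0.1735, 0.9848)


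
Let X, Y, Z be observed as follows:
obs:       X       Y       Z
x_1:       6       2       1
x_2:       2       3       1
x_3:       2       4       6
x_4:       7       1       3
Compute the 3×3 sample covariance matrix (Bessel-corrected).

Step 1 — column means:
  mean(X) = (6 + 2 + 2 + 7) / 4 = 17/4 = 4.25
  mean(Y) = (2 + 3 + 4 + 1) / 4 = 10/4 = 2.5
  mean(Z) = (1 + 1 + 6 + 3) / 4 = 11/4 = 2.75

Step 2 — sample covariance S[i,j] = (1/(n-1)) · Σ_k (x_{k,i} - mean_i) · (x_{k,j} - mean_j), with n-1 = 3.
  S[X,X] = ((1.75)·(1.75) + (-2.25)·(-2.25) + (-2.25)·(-2.25) + (2.75)·(2.75)) / 3 = 20.75/3 = 6.9167
  S[X,Y] = ((1.75)·(-0.5) + (-2.25)·(0.5) + (-2.25)·(1.5) + (2.75)·(-1.5)) / 3 = -9.5/3 = -3.1667
  S[X,Z] = ((1.75)·(-1.75) + (-2.25)·(-1.75) + (-2.25)·(3.25) + (2.75)·(0.25)) / 3 = -5.75/3 = -1.9167
  S[Y,Y] = ((-0.5)·(-0.5) + (0.5)·(0.5) + (1.5)·(1.5) + (-1.5)·(-1.5)) / 3 = 5/3 = 1.6667
  S[Y,Z] = ((-0.5)·(-1.75) + (0.5)·(-1.75) + (1.5)·(3.25) + (-1.5)·(0.25)) / 3 = 4.5/3 = 1.5
  S[Z,Z] = ((-1.75)·(-1.75) + (-1.75)·(-1.75) + (3.25)·(3.25) + (0.25)·(0.25)) / 3 = 16.75/3 = 5.5833

S is symmetric (S[j,i] = S[i,j]). Assembling:

S = [[6.9167, -3.1667, -1.9167],
 [-3.1667, 1.6667, 1.5],
 [-1.9167, 1.5, 5.5833]]


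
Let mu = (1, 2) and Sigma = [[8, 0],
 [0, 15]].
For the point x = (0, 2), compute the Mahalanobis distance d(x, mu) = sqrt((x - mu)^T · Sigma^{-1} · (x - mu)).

Step 1 — centre the observation: (x - mu) = (-1, 0).

Step 2 — invert Sigma. det(Sigma) = 8·15 - (0)² = 120.
  Sigma^{-1} = (1/det) · [[d, -b], [-b, a]] = [[0.125, 0],
 [0, 0.0667]].

Step 3 — form the quadratic (x - mu)^T · Sigma^{-1} · (x - mu):
  Sigma^{-1} · (x - mu) = (-0.125, 0).
  (x - mu)^T · [Sigma^{-1} · (x - mu)] = (-1)·(-0.125) + (0)·(0) = 0.125.

Step 4 — take square root: d = √(0.125) ≈ 0.3536.

d(x, mu) = √(0.125) ≈ 0.3536


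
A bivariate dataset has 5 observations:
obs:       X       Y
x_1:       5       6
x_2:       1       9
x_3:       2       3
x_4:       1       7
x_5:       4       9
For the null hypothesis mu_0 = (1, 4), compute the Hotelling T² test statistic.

Step 1 — sample mean vector:
  mean(X) = (5 + 1 + 2 + 1 + 4) / 5 = 13/5 = 2.6
  mean(Y) = (6 + 9 + 3 + 7 + 9) / 5 = 34/5 = 6.8
  x̄ = (2.6, 6.8),  deviation x̄ - mu_0 = (2.6, 6.8) - (1, 4) = (1.6, 2.8).

Step 2 — sample covariance matrix, S[i,j] = (1/(n-1)) · Σ_k (x_{k,i} - mean_i) · (x_{k,j} - mean_j), divisor n-1 = 4:
  S[X,X] = ((2.4)·(2.4) + (-1.6)·(-1.6) + (-0.6)·(-0.6) + (-1.6)·(-1.6) + (1.4)·(1.4)) / 4 = 13.2/4 = 3.3
  S[X,Y] = ((2.4)·(-0.8) + (-1.6)·(2.2) + (-0.6)·(-3.8) + (-1.6)·(0.2) + (1.4)·(2.2)) / 4 = -0.4/4 = -0.1
  S[Y,Y] = ((-0.8)·(-0.8) + (2.2)·(2.2) + (-3.8)·(-3.8) + (0.2)·(0.2) + (2.2)·(2.2)) / 4 = 24.8/4 = 6.2
  S = [[3.3, -0.1],
 [-0.1, 6.2]].

Step 3 — invert S. det(S) = 3.3·6.2 - (-0.1)² = 20.45.
  S^{-1} = (1/det) · [[d, -b], [-b, a]] = [[0.3032, 0.0049],
 [0.0049, 0.1614]].

Step 4 — quadratic form (x̄ - mu_0)^T · S^{-1} · (x̄ - mu_0):
  S^{-1} · (x̄ - mu_0) = (0.4988, 0.4597),
  (x̄ - mu_0)^T · [...] = (1.6)·(0.4988) + (2.8)·(0.4597) = 2.0851.

Step 5 — scale by n: T² = 5 · 2.0851 = 10.4254.

T² ≈ 10.4254


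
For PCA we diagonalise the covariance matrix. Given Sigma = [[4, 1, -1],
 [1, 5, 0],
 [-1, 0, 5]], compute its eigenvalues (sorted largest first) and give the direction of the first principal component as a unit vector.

Step 1 — characteristic polynomial p(λ) = det(λI - Sigma) = λ³ - tr·λ² + c_1·λ - det, where tr = trace, c_1 = sum of the principal 2×2 minors, det = det(Sigma):
  tr = 4 + 5 + 5 = 14,
  c_1 = (4·5 - (1)²) + (4·5 - (-1)²) + (5·5 - (0)²) = 19 + 19 + 25 = 63,
  det = 4·(5·5 - (0)²) - (1)·((1)·5 - (0)·(-1)) + (-1)·((1)·(0) - 5·(-1)) = 4·(25) - (1)·(5) + (-1)·(5) = 90.
  So p(λ) = λ³ - 14λ² + 63λ - 90.
Step 2 — look for an integer root (rational root theorem: any rational root is an integer divisor of 90). Testing λ = 3:
  p(3) = 27 - 126 + 189 - 90 = 0  ✓
  Dividing out (λ - 3): p(λ) = (λ - 3)(λ² - 11λ + 30).
Step 3 — remaining eigenvalues from the quadratic λ² - 11λ + 30 = 0:
  Δ = 11² - 4·30 = 121 - 120 = 1,  λ = (11 ± √1)/2 = (11 ± 1)/2 = 6 or 5.
  Sorted: λ_1 = 6,  λ_2 = 5,  λ_3 = 3  (check: sum = 14 = tr ✓).

Step 4 — unit eigenvector for λ_1 = 6: v spans the null space of (Sigma - λ_1 I), whose rows are
  r_1 = (-2, 1, -1),  r_2 = (1, -1, 0),  r_3 = (-1, 0, -1).
  v is orthogonal to every row, so take v ∝ r_1 × r_2 = ((1)·(0) - (-1)·(-1), (-1)·(1) - (-2)·(0), (-2)·(-1) - (1)·(1)) = (-1, -1, 1).
  Rescale (multiply by -1 so the first nonzero entry is positive): u = (1, 1, -1).
  ||u|| = √((1)² + (1)² + (-1)²) = √(3) ≈ 1.7321,  v_1 = u/||u|| ≈ (0.5774, 0.5774, -0.5774) (||v_1|| = 1).

λ_1 = 6,  λ_2 = 5,  λ_3 = 3;  v_1 ≈ (0.5774, 0.5774, -0.5774)


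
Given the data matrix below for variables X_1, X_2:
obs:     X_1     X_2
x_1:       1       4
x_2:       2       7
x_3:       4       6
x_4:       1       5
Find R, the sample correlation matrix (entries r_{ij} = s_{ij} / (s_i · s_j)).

Step 1 — column means:
  mean(X_1) = (1 + 2 + 4 + 1) / 4 = 8/4 = 2
  mean(X_2) = (4 + 7 + 6 + 5) / 4 = 22/4 = 5.5

Step 2 — sample variances and covariances s[i,j] = (1/(n-1)) · Σ_k (x_{k,i} - mean_i) · (x_{k,j} - mean_j), with n-1 = 3:
  s[X_1,X_1] = ((-1)·(-1) + (0)·(0) + (2)·(2) + (-1)·(-1)) / 3 = 6/3 = 2
  s[X_1,X_2] = ((-1)·(-1.5) + (0)·(1.5) + (2)·(0.5) + (-1)·(-0.5)) / 3 = 3/3 = 1
  s[X_2,X_2] = ((-1.5)·(-1.5) + (1.5)·(1.5) + (0.5)·(0.5) + (-0.5)·(-0.5)) / 3 = 5/3 = 1.6667
  Sample standard deviations s_i = √(s[i,i]):
  s(X_1) = √(2) = 1.4142
  s(X_2) = √(1.6667) = 1.291

Step 3 — r_{ij} = s_{ij} / (s_i · s_j):
  r[X_1,X_1] = 1 (diagonal).
  r[X_1,X_2] = 1 / (1.4142 · 1.291) = 1 / 1.8257 = 0.5477
  r[X_2,X_2] = 1 (diagonal).

R is symmetric with unit diagonal. Assembling:

R = [[1, 0.5477],
 [0.5477, 1]]


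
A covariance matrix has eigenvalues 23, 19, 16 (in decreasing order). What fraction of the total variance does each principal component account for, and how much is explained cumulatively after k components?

Step 1 — total variance = trace(Sigma) = Σ λ_i = 23 + 19 + 16 = 58.

Step 2 — fraction explained by component i = λ_i / Σ λ:
  PC1: 23/58 = 0.3966
  PC2: 19/58 = 0.3276
  PC3: 16/58 = 0.2759

Step 3 — cumulative fraction after k components = (λ_1 + ... + λ_k) / Σ λ:
  k = 1: 23/58 = 0.3966
  k = 2: (23 + 19)/58 = 42/58 = 0.7241
  k = 3: (23 + 19 + 16)/58 = 58/58 = 1

Summary (fraction, with percent):

explained: PC1 0.3966 (39.66%), PC2 0.3276 (32.76%), PC3 0.2759 (27.59%);  cumulative: 0.3966, 0.7241, 1


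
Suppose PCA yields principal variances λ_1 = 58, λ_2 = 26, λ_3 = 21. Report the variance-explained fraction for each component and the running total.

Step 1 — total variance = trace(Sigma) = Σ λ_i = 58 + 26 + 21 = 105.

Step 2 — fraction explained by component i = λ_i / Σ λ:
  PC1: 58/105 = 0.5524
  PC2: 26/105 = 0.2476
  PC3: 21/105 = 0.2

Step 3 — cumulative fraction after k components = (λ_1 + ... + λ_k) / Σ λ:
  k = 1: 58/105 = 0.5524
  k = 2: (58 + 26)/105 = 84/105 = 0.8
  k = 3: (58 + 26 + 21)/105 = 105/105 = 1

Summary (fraction, with percent):

explained: PC1 0.5524 (55.24%), PC2 0.2476 (24.76%), PC3 0.2 (20%);  cumulative: 0.5524, 0.8, 1


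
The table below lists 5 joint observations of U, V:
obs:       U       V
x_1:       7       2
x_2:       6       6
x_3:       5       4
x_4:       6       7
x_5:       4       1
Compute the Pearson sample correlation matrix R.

Step 1 — column means:
  mean(U) = (7 + 6 + 5 + 6 + 4) / 5 = 28/5 = 5.6
  mean(V) = (2 + 6 + 4 + 7 + 1) / 5 = 20/5 = 4

Step 2 — sample variances and covariances s[i,j] = (1/(n-1)) · Σ_k (x_{k,i} - mean_i) · (x_{k,j} - mean_j), with n-1 = 4:
  s[U,U] = ((1.4)·(1.4) + (0.4)·(0.4) + (-0.6)·(-0.6) + (0.4)·(0.4) + (-1.6)·(-1.6)) / 4 = 5.2/4 = 1.3
  s[U,V] = ((1.4)·(-2) + (0.4)·(2) + (-0.6)·(0) + (0.4)·(3) + (-1.6)·(-3)) / 4 = 4/4 = 1
  s[V,V] = ((-2)·(-2) + (2)·(2) + (0)·(0) + (3)·(3) + (-3)·(-3)) / 4 = 26/4 = 6.5
  Sample standard deviations s_i = √(s[i,i]):
  s(U) = √(1.3) = 1.1402
  s(V) = √(6.5) = 2.5495

Step 3 — r_{ij} = s_{ij} / (s_i · s_j):
  r[U,U] = 1 (diagonal).
  r[U,V] = 1 / (1.1402 · 2.5495) = 1 / 2.9069 = 0.344
  r[V,V] = 1 (diagonal).

R is symmetric with unit diagonal. Assembling:

R = [[1, 0.344],
 [0.344, 1]]


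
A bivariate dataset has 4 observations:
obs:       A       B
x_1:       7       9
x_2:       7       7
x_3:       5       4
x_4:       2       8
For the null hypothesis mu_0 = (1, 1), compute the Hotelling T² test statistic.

Step 1 — sample mean vector:
  mean(A) = (7 + 7 + 5 + 2) / 4 = 21/4 = 5.25
  mean(B) = (9 + 7 + 4 + 8) / 4 = 28/4 = 7
  x̄ = (5.25, 7),  deviation x̄ - mu_0 = (5.25, 7) - (1, 1) = (4.25, 6).

Step 2 — sample covariance matrix, S[i,j] = (1/(n-1)) · Σ_k (x_{k,i} - mean_i) · (x_{k,j} - mean_j), divisor n-1 = 3:
  S[A,A] = ((1.75)·(1.75) + (1.75)·(1.75) + (-0.25)·(-0.25) + (-3.25)·(-3.25)) / 3 = 16.75/3 = 5.5833
  S[A,B] = ((1.75)·(2) + (1.75)·(0) + (-0.25)·(-3) + (-3.25)·(1)) / 3 = 1/3 = 0.3333
  S[B,B] = ((2)·(2) + (0)·(0) + (-3)·(-3) + (1)·(1)) / 3 = 14/3 = 4.6667
  S = [[5.5833, 0.3333],
 [0.3333, 4.6667]].

Step 3 — invert S. det(S) = 5.5833·4.6667 - (0.3333)² = 25.9444.
  S^{-1} = (1/det) · [[d, -b], [-b, a]] = [[0.1799, -0.0128],
 [-0.0128, 0.2152]].

Step 4 — quadratic form (x̄ - mu_0)^T · S^{-1} · (x̄ - mu_0):
  S^{-1} · (x̄ - mu_0) = (0.6874, 1.2366),
  (x̄ - mu_0)^T · [...] = (4.25)·(0.6874) + (6)·(1.2366) = 10.341.

Step 5 — scale by n: T² = 4 · 10.341 = 41.364.

T² ≈ 41.364


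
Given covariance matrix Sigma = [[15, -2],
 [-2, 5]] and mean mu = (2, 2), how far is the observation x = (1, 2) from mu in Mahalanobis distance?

Step 1 — centre the observation: (x - mu) = (-1, 0).

Step 2 — invert Sigma. det(Sigma) = 15·5 - (-2)² = 71.
  Sigma^{-1} = (1/det) · [[d, -b], [-b, a]] = [[0.0704, 0.0282],
 [0.0282, 0.2113]].

Step 3 — form the quadratic (x - mu)^T · Sigma^{-1} · (x - mu):
  Sigma^{-1} · (x - mu) = (-0.0704, -0.0282).
  (x - mu)^T · [Sigma^{-1} · (x - mu)] = (-1)·(-0.0704) + (0)·(-0.0282) = 0.0704.

Step 4 — take square root: d = √(0.0704) ≈ 0.2654.

d(x, mu) = √(0.0704) ≈ 0.2654


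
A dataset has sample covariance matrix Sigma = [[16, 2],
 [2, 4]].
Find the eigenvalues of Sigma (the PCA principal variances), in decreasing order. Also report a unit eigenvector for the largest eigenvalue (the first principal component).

Step 1 — characteristic polynomial of 2×2 Sigma:
  det(Sigma - λI) = λ² - trace · λ + det = 0.
  trace = 16 + 4 = 20, det = 16·4 - (2)² = 60.
Step 2 — discriminant:
  Δ = trace² - 4·det = 400 - 240 = 160.
Step 3 — eigenvalues:
  λ = (trace ± √Δ)/2 = (20 ± 12.6491)/2,
  λ_1 = 16.3246,  λ_2 = 3.6754.

Step 4 — unit eigenvector for λ_1: solve (Sigma - λ_1 I)v = 0. First row:
  (16 - 16.3246)·v_x + (2)·v_y = 0, i.e. (-0.3246)·v_x + (2)·v_y = 0,
  so v ∝ (b, λ_1 - a) = (2, 0.3246) = u.
  ||u|| = √((2)² + (0.3246)²) = √(4.1053) ≈ 2.0262,
  v_1 = u/||u|| ≈ (0.9871, 0.1602) (||v_1|| = 1).

λ_1 = 16.3246,  λ_2 = 3.6754;  v_1 ≈ (0.9871, 0.1602)


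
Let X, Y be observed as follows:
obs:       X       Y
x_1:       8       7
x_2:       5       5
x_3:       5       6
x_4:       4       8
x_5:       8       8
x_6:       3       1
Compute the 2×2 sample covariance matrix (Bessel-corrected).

Step 1 — column means:
  mean(X) = (8 + 5 + 5 + 4 + 8 + 3) / 6 = 33/6 = 5.5
  mean(Y) = (7 + 5 + 6 + 8 + 8 + 1) / 6 = 35/6 = 5.8333

Step 2 — sample covariance S[i,j] = (1/(n-1)) · Σ_k (x_{k,i} - mean_i) · (x_{k,j} - mean_j), with n-1 = 5.
  S[X,X] = ((2.5)·(2.5) + (-0.5)·(-0.5) + (-0.5)·(-0.5) + (-1.5)·(-1.5) + (2.5)·(2.5) + (-2.5)·(-2.5)) / 5 = 21.5/5 = 4.3
  S[X,Y] = ((2.5)·(1.1667) + (-0.5)·(-0.8333) + (-0.5)·(0.1667) + (-1.5)·(2.1667) + (2.5)·(2.1667) + (-2.5)·(-4.8333)) / 5 = 17.5/5 = 3.5
  S[Y,Y] = ((1.1667)·(1.1667) + (-0.8333)·(-0.8333) + (0.1667)·(0.1667) + (2.1667)·(2.1667) + (2.1667)·(2.1667) + (-4.8333)·(-4.8333)) / 5 = 34.8333/5 = 6.9667

S is symmetric (S[j,i] = S[i,j]). Assembling:

S = [[4.3, 3.5],
 [3.5, 6.9667]]


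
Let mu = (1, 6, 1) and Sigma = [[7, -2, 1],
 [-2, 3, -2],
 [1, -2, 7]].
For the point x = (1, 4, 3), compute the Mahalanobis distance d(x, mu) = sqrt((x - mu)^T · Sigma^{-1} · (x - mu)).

Step 1 — centre the observation: (x - mu) = (0, -2, 2).

Step 2 — invert Sigma (cofactor / det for 3×3, or solve directly):
  Sigma^{-1} = [[0.1771, 0.125, 0.0104],
 [0.125, 0.5, 0.125],
 [0.0104, 0.125, 0.1771]].

Step 3 — form the quadratic (x - mu)^T · Sigma^{-1} · (x - mu):
  Sigma^{-1} · (x - mu) = (-0.2292, -0.75, 0.1042).
  (x - mu)^T · [Sigma^{-1} · (x - mu)] = (0)·(-0.2292) + (-2)·(-0.75) + (2)·(0.1042) = 1.7083.

Step 4 — take square root: d = √(1.7083) ≈ 1.307.

d(x, mu) = √(1.7083) ≈ 1.307


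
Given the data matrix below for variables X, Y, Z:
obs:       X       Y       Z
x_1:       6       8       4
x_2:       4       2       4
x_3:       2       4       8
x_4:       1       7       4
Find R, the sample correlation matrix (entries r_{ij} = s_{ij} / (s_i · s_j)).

Step 1 — column means:
  mean(X) = (6 + 4 + 2 + 1) / 4 = 13/4 = 3.25
  mean(Y) = (8 + 2 + 4 + 7) / 4 = 21/4 = 5.25
  mean(Z) = (4 + 4 + 8 + 4) / 4 = 20/4 = 5

Step 2 — sample variances and covariances s[i,j] = (1/(n-1)) · Σ_k (x_{k,i} - mean_i) · (x_{k,j} - mean_j), with n-1 = 3:
  s[X,X] = ((2.75)·(2.75) + (0.75)·(0.75) + (-1.25)·(-1.25) + (-2.25)·(-2.25)) / 3 = 14.75/3 = 4.9167
  s[X,Y] = ((2.75)·(2.75) + (0.75)·(-3.25) + (-1.25)·(-1.25) + (-2.25)·(1.75)) / 3 = 2.75/3 = 0.9167
  s[X,Z] = ((2.75)·(-1) + (0.75)·(-1) + (-1.25)·(3) + (-2.25)·(-1)) / 3 = -5/3 = -1.6667
  s[Y,Y] = ((2.75)·(2.75) + (-3.25)·(-3.25) + (-1.25)·(-1.25) + (1.75)·(1.75)) / 3 = 22.75/3 = 7.5833
  s[Y,Z] = ((2.75)·(-1) + (-3.25)·(-1) + (-1.25)·(3) + (1.75)·(-1)) / 3 = -5/3 = -1.6667
  s[Z,Z] = ((-1)·(-1) + (-1)·(-1) + (3)·(3) + (-1)·(-1)) / 3 = 12/3 = 4
  Sample standard deviations s_i = √(s[i,i]):
  s(X) = √(4.9167) = 2.2174
  s(Y) = √(7.5833) = 2.7538
  s(Z) = √(4) = 2

Step 3 — r_{ij} = s_{ij} / (s_i · s_j):
  r[X,X] = 1 (diagonal).
  r[X,Y] = 0.9167 / (2.2174 · 2.7538) = 0.9167 / 6.1061 = 0.1501
  r[X,Z] = -1.6667 / (2.2174 · 2) = -1.6667 / 4.4347 = -0.3758
  r[Y,Y] = 1 (diagonal).
  r[Y,Z] = -1.6667 / (2.7538 · 2) = -1.6667 / 5.5076 = -0.3026
  r[Z,Z] = 1 (diagonal).

R is symmetric with unit diagonal. Assembling:

R = [[1, 0.1501, -0.3758],
 [0.1501, 1, -0.3026],
 [-0.3758, -0.3026, 1]]


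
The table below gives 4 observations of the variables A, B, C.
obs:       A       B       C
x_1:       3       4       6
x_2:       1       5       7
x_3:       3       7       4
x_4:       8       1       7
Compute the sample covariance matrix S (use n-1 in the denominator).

Step 1 — column means:
  mean(A) = (3 + 1 + 3 + 8) / 4 = 15/4 = 3.75
  mean(B) = (4 + 5 + 7 + 1) / 4 = 17/4 = 4.25
  mean(C) = (6 + 7 + 4 + 7) / 4 = 24/4 = 6

Step 2 — sample covariance S[i,j] = (1/(n-1)) · Σ_k (x_{k,i} - mean_i) · (x_{k,j} - mean_j), with n-1 = 3.
  S[A,A] = ((-0.75)·(-0.75) + (-2.75)·(-2.75) + (-0.75)·(-0.75) + (4.25)·(4.25)) / 3 = 26.75/3 = 8.9167
  S[A,B] = ((-0.75)·(-0.25) + (-2.75)·(0.75) + (-0.75)·(2.75) + (4.25)·(-3.25)) / 3 = -17.75/3 = -5.9167
  S[A,C] = ((-0.75)·(0) + (-2.75)·(1) + (-0.75)·(-2) + (4.25)·(1)) / 3 = 3/3 = 1
  S[B,B] = ((-0.25)·(-0.25) + (0.75)·(0.75) + (2.75)·(2.75) + (-3.25)·(-3.25)) / 3 = 18.75/3 = 6.25
  S[B,C] = ((-0.25)·(0) + (0.75)·(1) + (2.75)·(-2) + (-3.25)·(1)) / 3 = -8/3 = -2.6667
  S[C,C] = ((0)·(0) + (1)·(1) + (-2)·(-2) + (1)·(1)) / 3 = 6/3 = 2

S is symmetric (S[j,i] = S[i,j]). Assembling:

S = [[8.9167, -5.9167, 1],
 [-5.9167, 6.25, -2.6667],
 [1, -2.6667, 2]]


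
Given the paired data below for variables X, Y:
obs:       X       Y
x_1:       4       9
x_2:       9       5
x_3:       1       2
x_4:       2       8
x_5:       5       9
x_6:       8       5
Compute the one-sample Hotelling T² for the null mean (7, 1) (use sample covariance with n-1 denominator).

Step 1 — sample mean vector:
  mean(X) = (4 + 9 + 1 + 2 + 5 + 8) / 6 = 29/6 = 4.8333
  mean(Y) = (9 + 5 + 2 + 8 + 9 + 5) / 6 = 38/6 = 6.3333
  x̄ = (4.8333, 6.3333),  deviation x̄ - mu_0 = (4.8333, 6.3333) - (7, 1) = (-2.1667, 5.3333).

Step 2 — sample covariance matrix, S[i,j] = (1/(n-1)) · Σ_k (x_{k,i} - mean_i) · (x_{k,j} - mean_j), divisor n-1 = 5:
  S[X,X] = ((-0.8333)·(-0.8333) + (4.1667)·(4.1667) + (-3.8333)·(-3.8333) + (-2.8333)·(-2.8333) + (0.1667)·(0.1667) + (3.1667)·(3.1667)) / 5 = 50.8333/5 = 10.1667
  S[X,Y] = ((-0.8333)·(2.6667) + (4.1667)·(-1.3333) + (-3.8333)·(-4.3333) + (-2.8333)·(1.6667) + (0.1667)·(2.6667) + (3.1667)·(-1.3333)) / 5 = 0.3333/5 = 0.0667
  S[Y,Y] = ((2.6667)·(2.6667) + (-1.3333)·(-1.3333) + (-4.3333)·(-4.3333) + (1.6667)·(1.6667) + (2.6667)·(2.6667) + (-1.3333)·(-1.3333)) / 5 = 39.3333/5 = 7.8667
  S = [[10.1667, 0.0667],
 [0.0667, 7.8667]].

Step 3 — invert S. det(S) = 10.1667·7.8667 - (0.0667)² = 79.9733.
  S^{-1} = (1/det) · [[d, -b], [-b, a]] = [[0.0984, -0.0008],
 [-0.0008, 0.1271]].

Step 4 — quadratic form (x̄ - mu_0)^T · S^{-1} · (x̄ - mu_0):
  S^{-1} · (x̄ - mu_0) = (-0.2176, 0.6798),
  (x̄ - mu_0)^T · [...] = (-2.1667)·(-0.2176) + (5.3333)·(0.6798) = 4.0971.

Step 5 — scale by n: T² = 6 · 4.0971 = 24.5824.

T² ≈ 24.5824


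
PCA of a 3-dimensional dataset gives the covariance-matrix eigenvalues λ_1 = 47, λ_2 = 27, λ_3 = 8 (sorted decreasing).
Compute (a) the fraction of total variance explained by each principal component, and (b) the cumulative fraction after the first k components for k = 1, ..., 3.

Step 1 — total variance = trace(Sigma) = Σ λ_i = 47 + 27 + 8 = 82.

Step 2 — fraction explained by component i = λ_i / Σ λ:
  PC1: 47/82 = 0.5732
  PC2: 27/82 = 0.3293
  PC3: 8/82 = 0.0976

Step 3 — cumulative fraction after k components = (λ_1 + ... + λ_k) / Σ λ:
  k = 1: 47/82 = 0.5732
  k = 2: (47 + 27)/82 = 74/82 = 0.9024
  k = 3: (47 + 27 + 8)/82 = 82/82 = 1

Summary (fraction, with percent):

explained: PC1 0.5732 (57.32%), PC2 0.3293 (32.93%), PC3 0.0976 (9.76%);  cumulative: 0.5732, 0.9024, 1


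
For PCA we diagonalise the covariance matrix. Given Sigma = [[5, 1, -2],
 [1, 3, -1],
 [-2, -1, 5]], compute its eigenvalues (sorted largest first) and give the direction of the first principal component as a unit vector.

Step 1 — characteristic polynomial p(λ) = det(λI - Sigma) = λ³ - tr·λ² + c_1·λ - det, where tr = trace, c_1 = sum of the principal 2×2 minors, det = det(Sigma):
  tr = 5 + 3 + 5 = 13,
  c_1 = (5·3 - (1)²) + (5·5 - (-2)²) + (3·5 - (-1)²) = 14 + 21 + 14 = 49,
  det = 5·(3·5 - (-1)²) - (1)·((1)·5 - (-1)·(-2)) + (-2)·((1)·(-1) - 3·(-2)) = 5·(14) - (1)·(3) + (-2)·(5) = 57.
  So p(λ) = λ³ - 13λ² + 49λ - 57.
Step 2 — look for an integer root (rational root theorem: any rational root is an integer divisor of 57). Testing λ = 3:
  p(3) = 27 - 117 + 147 - 57 = 0  ✓
  Dividing out (λ - 3): p(λ) = (λ - 3)(λ² - 10λ + 19).
Step 3 — remaining eigenvalues from the quadratic λ² - 10λ + 19 = 0:
  Δ = 10² - 4·19 = 100 - 76 = 24,  λ = (10 ± √24)/2 = (10 ± 4.899)/2 ≈ 7.4495 or 2.5505.
  Sorted: λ_1 = 7.4495,  λ_2 = 3,  λ_3 = 2.5505  (check: sum = 13 = tr ✓).

Step 4 — unit eigenvector for λ_1 ≈ 7.4495: v spans the null space of (Sigma - λ_1 I), whose rows are
  r_1 = (-2.4495, 1, -2),  r_2 = (1, -4.4495, -1),  r_3 = (-2, -1, -2.4495).
  v is orthogonal to every row, so take v ∝ r_1 × r_2 = ((1)·(-1) - (-2)·(-4.4495), (-2)·(1) - (-2.4495)·(-1), (-2.4495)·(-4.4495) - (1)·(1)) ≈ (-9.899, -4.4495, 9.899).
  Rescale (multiply by -1 so the first nonzero entry is positive): u = (9.899, 4.4495, -9.899).
  ||u|| = √((9.899)² + (4.4495)² + (-9.899)²) = √(215.7775) ≈ 14.6894,  v_1 = u/||u|| ≈ (0.6739, 0.3029, -0.6739) (||v_1|| = 1).

λ_1 = 7.4495,  λ_2 = 3,  λ_3 = 2.5505;  v_1 ≈ (0.6739, 0.3029, -0.6739)


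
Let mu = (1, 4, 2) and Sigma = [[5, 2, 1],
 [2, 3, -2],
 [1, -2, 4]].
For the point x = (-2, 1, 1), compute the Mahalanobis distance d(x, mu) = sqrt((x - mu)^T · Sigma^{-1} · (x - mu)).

Step 1 — centre the observation: (x - mu) = (-3, -3, -1).

Step 2 — invert Sigma (cofactor / det for 3×3, or solve directly):
  Sigma^{-1} = [[0.6154, -0.7692, -0.5385],
 [-0.7692, 1.4615, 0.9231],
 [-0.5385, 0.9231, 0.8462]].

Step 3 — form the quadratic (x - mu)^T · Sigma^{-1} · (x - mu):
  Sigma^{-1} · (x - mu) = (1, -3, -2).
  (x - mu)^T · [Sigma^{-1} · (x - mu)] = (-3)·(1) + (-3)·(-3) + (-1)·(-2) = 8.

Step 4 — take square root: d = √(8) ≈ 2.8284.

d(x, mu) = √(8) ≈ 2.8284


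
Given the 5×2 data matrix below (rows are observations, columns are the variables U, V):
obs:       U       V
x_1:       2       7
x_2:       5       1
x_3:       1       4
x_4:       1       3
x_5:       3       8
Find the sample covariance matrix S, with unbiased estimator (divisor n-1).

Step 1 — column means:
  mean(U) = (2 + 5 + 1 + 1 + 3) / 5 = 12/5 = 2.4
  mean(V) = (7 + 1 + 4 + 3 + 8) / 5 = 23/5 = 4.6

Step 2 — sample covariance S[i,j] = (1/(n-1)) · Σ_k (x_{k,i} - mean_i) · (x_{k,j} - mean_j), with n-1 = 4.
  S[U,U] = ((-0.4)·(-0.4) + (2.6)·(2.6) + (-1.4)·(-1.4) + (-1.4)·(-1.4) + (0.6)·(0.6)) / 4 = 11.2/4 = 2.8
  S[U,V] = ((-0.4)·(2.4) + (2.6)·(-3.6) + (-1.4)·(-0.6) + (-1.4)·(-1.6) + (0.6)·(3.4)) / 4 = -5.2/4 = -1.3
  S[V,V] = ((2.4)·(2.4) + (-3.6)·(-3.6) + (-0.6)·(-0.6) + (-1.6)·(-1.6) + (3.4)·(3.4)) / 4 = 33.2/4 = 8.3

S is symmetric (S[j,i] = S[i,j]). Assembling:

S = [[2.8, -1.3],
 [-1.3, 8.3]]


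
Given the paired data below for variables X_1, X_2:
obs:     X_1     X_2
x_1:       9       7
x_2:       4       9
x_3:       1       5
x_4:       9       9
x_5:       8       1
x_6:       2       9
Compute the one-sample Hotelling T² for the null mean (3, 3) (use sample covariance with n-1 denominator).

Step 1 — sample mean vector:
  mean(X_1) = (9 + 4 + 1 + 9 + 8 + 2) / 6 = 33/6 = 5.5
  mean(X_2) = (7 + 9 + 5 + 9 + 1 + 9) / 6 = 40/6 = 6.6667
  x̄ = (5.5, 6.6667),  deviation x̄ - mu_0 = (5.5, 6.6667) - (3, 3) = (2.5, 3.6667).

Step 2 — sample covariance matrix, S[i,j] = (1/(n-1)) · Σ_k (x_{k,i} - mean_i) · (x_{k,j} - mean_j), divisor n-1 = 5:
  S[X_1,X_1] = ((3.5)·(3.5) + (-1.5)·(-1.5) + (-4.5)·(-4.5) + (3.5)·(3.5) + (2.5)·(2.5) + (-3.5)·(-3.5)) / 5 = 65.5/5 = 13.1
  S[X_1,X_2] = ((3.5)·(0.3333) + (-1.5)·(2.3333) + (-4.5)·(-1.6667) + (3.5)·(2.3333) + (2.5)·(-5.6667) + (-3.5)·(2.3333)) / 5 = -9/5 = -1.8
  S[X_2,X_2] = ((0.3333)·(0.3333) + (2.3333)·(2.3333) + (-1.6667)·(-1.6667) + (2.3333)·(2.3333) + (-5.6667)·(-5.6667) + (2.3333)·(2.3333)) / 5 = 51.3333/5 = 10.2667
  S = [[13.1, -1.8],
 [-1.8, 10.2667]].

Step 3 — invert S. det(S) = 13.1·10.2667 - (-1.8)² = 131.2533.
  S^{-1} = (1/det) · [[d, -b], [-b, a]] = [[0.0782, 0.0137],
 [0.0137, 0.0998]].

Step 4 — quadratic form (x̄ - mu_0)^T · S^{-1} · (x̄ - mu_0):
  S^{-1} · (x̄ - mu_0) = (0.2458, 0.4002),
  (x̄ - mu_0)^T · [...] = (2.5)·(0.2458) + (3.6667)·(0.4002) = 2.0821.

Step 5 — scale by n: T² = 6 · 2.0821 = 12.4929.

T² ≈ 12.4929


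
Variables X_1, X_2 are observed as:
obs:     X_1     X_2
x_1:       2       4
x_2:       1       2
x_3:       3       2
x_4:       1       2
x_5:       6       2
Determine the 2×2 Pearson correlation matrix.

Step 1 — column means:
  mean(X_1) = (2 + 1 + 3 + 1 + 6) / 5 = 13/5 = 2.6
  mean(X_2) = (4 + 2 + 2 + 2 + 2) / 5 = 12/5 = 2.4

Step 2 — sample variances and covariances s[i,j] = (1/(n-1)) · Σ_k (x_{k,i} - mean_i) · (x_{k,j} - mean_j), with n-1 = 4:
  s[X_1,X_1] = ((-0.6)·(-0.6) + (-1.6)·(-1.6) + (0.4)·(0.4) + (-1.6)·(-1.6) + (3.4)·(3.4)) / 4 = 17.2/4 = 4.3
  s[X_1,X_2] = ((-0.6)·(1.6) + (-1.6)·(-0.4) + (0.4)·(-0.4) + (-1.6)·(-0.4) + (3.4)·(-0.4)) / 4 = -1.2/4 = -0.3
  s[X_2,X_2] = ((1.6)·(1.6) + (-0.4)·(-0.4) + (-0.4)·(-0.4) + (-0.4)·(-0.4) + (-0.4)·(-0.4)) / 4 = 3.2/4 = 0.8
  Sample standard deviations s_i = √(s[i,i]):
  s(X_1) = √(4.3) = 2.0736
  s(X_2) = √(0.8) = 0.8944

Step 3 — r_{ij} = s_{ij} / (s_i · s_j):
  r[X_1,X_1] = 1 (diagonal).
  r[X_1,X_2] = -0.3 / (2.0736 · 0.8944) = -0.3 / 1.8547 = -0.1617
  r[X_2,X_2] = 1 (diagonal).

R is symmetric with unit diagonal. Assembling:

R = [[1, -0.1617],
 [-0.1617, 1]]


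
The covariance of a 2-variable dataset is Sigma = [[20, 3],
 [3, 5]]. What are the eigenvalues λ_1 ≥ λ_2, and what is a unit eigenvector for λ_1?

Step 1 — characteristic polynomial of 2×2 Sigma:
  det(Sigma - λI) = λ² - trace · λ + det = 0.
  trace = 20 + 5 = 25, det = 20·5 - (3)² = 91.
Step 2 — discriminant:
  Δ = trace² - 4·det = 625 - 364 = 261.
Step 3 — eigenvalues:
  λ = (trace ± √Δ)/2 = (25 ± 16.1555)/2,
  λ_1 = 20.5777,  λ_2 = 4.4223.

Step 4 — unit eigenvector for λ_1: solve (Sigma - λ_1 I)v = 0. First row:
  (20 - 20.5777)·v_x + (3)·v_y = 0, i.e. (-0.5777)·v_x + (3)·v_y = 0,
  so v ∝ (b, λ_1 - a) = (3, 0.5777) = u.
  ||u|| = √((3)² + (0.5777)²) = √(9.3338) ≈ 3.0551,
  v_1 = u/||u|| ≈ (0.982, 0.1891) (||v_1|| = 1).

λ_1 = 20.5777,  λ_2 = 4.4223;  v_1 ≈ (0.982, 0.1891)


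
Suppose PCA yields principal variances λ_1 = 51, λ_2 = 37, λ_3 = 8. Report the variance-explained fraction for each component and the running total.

Step 1 — total variance = trace(Sigma) = Σ λ_i = 51 + 37 + 8 = 96.

Step 2 — fraction explained by component i = λ_i / Σ λ:
  PC1: 51/96 = 0.5312
  PC2: 37/96 = 0.3854
  PC3: 8/96 = 0.0833

Step 3 — cumulative fraction after k components = (λ_1 + ... + λ_k) / Σ λ:
  k = 1: 51/96 = 0.5312
  k = 2: (51 + 37)/96 = 88/96 = 0.9167
  k = 3: (51 + 37 + 8)/96 = 96/96 = 1

Summary (fraction, with percent):

explained: PC1 0.5312 (53.12%), PC2 0.3854 (38.54%), PC3 0.0833 (8.33%);  cumulative: 0.5312, 0.9167, 1


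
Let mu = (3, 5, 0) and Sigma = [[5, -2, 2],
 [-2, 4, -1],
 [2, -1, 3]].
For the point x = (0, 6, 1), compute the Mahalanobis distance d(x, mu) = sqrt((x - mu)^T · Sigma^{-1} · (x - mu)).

Step 1 — centre the observation: (x - mu) = (-3, 1, 1).

Step 2 — invert Sigma (cofactor / det for 3×3, or solve directly):
  Sigma^{-1} = [[0.3143, 0.1143, -0.1714],
 [0.1143, 0.3143, 0.0286],
 [-0.1714, 0.0286, 0.4571]].

Step 3 — form the quadratic (x - mu)^T · Sigma^{-1} · (x - mu):
  Sigma^{-1} · (x - mu) = (-1, 0, 1).
  (x - mu)^T · [Sigma^{-1} · (x - mu)] = (-3)·(-1) + (1)·(0) + (1)·(1) = 4.

Step 4 — take square root: d = √(4) ≈ 2.

d(x, mu) = √(4) ≈ 2


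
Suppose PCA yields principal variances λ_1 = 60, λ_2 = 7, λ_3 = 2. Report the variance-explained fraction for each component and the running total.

Step 1 — total variance = trace(Sigma) = Σ λ_i = 60 + 7 + 2 = 69.

Step 2 — fraction explained by component i = λ_i / Σ λ:
  PC1: 60/69 = 0.8696
  PC2: 7/69 = 0.1014
  PC3: 2/69 = 0.029

Step 3 — cumulative fraction after k components = (λ_1 + ... + λ_k) / Σ λ:
  k = 1: 60/69 = 0.8696
  k = 2: (60 + 7)/69 = 67/69 = 0.971
  k = 3: (60 + 7 + 2)/69 = 69/69 = 1

Summary (fraction, with percent):

explained: PC1 0.8696 (86.96%), PC2 0.1014 (10.14%), PC3 0.029 (2.9%);  cumulative: 0.8696, 0.971, 1


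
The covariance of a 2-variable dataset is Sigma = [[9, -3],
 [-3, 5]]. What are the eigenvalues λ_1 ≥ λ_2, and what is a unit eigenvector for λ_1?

Step 1 — characteristic polynomial of 2×2 Sigma:
  det(Sigma - λI) = λ² - trace · λ + det = 0.
  trace = 9 + 5 = 14, det = 9·5 - (-3)² = 36.
Step 2 — discriminant:
  Δ = trace² - 4·det = 196 - 144 = 52.
Step 3 — eigenvalues:
  λ = (trace ± √Δ)/2 = (14 ± 7.2111)/2,
  λ_1 = 10.6056,  λ_2 = 3.3944.

Step 4 — unit eigenvector for λ_1: solve (Sigma - λ_1 I)v = 0. First row:
  (9 - 10.6056)·v_x + (-3)·v_y = 0, i.e. (-1.6056)·v_x + (-3)·v_y = 0,
  so v ∝ (b, λ_1 - a) = (-3, 1.6056); multiply by -1 so the first entry is positive: u = (3, -1.6056).
  ||u|| = √((3)² + (-1.6056)²) = √(11.5778) ≈ 3.4026,
  v_1 = u/||u|| ≈ (0.8817, -0.4719) (||v_1|| = 1).

λ_1 = 10.6056,  λ_2 = 3.3944;  v_1 ≈ (0.8817, -0.4719)
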